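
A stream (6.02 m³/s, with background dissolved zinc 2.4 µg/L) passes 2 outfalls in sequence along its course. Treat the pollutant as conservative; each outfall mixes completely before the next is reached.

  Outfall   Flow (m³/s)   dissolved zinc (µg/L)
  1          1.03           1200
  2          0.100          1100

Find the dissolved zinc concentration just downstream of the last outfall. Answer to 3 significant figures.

Outfall 1: combined Q = 7.050 m³/s; C = (6.020·2.400 + 1.030·1200)/7.050 = 177.4 µg/L.
Outfall 2: combined Q = 7.150 m³/s; C = (7.050·177.4 + 0.1000·1100)/7.150 = 190.3 µg/L.

190 µg/L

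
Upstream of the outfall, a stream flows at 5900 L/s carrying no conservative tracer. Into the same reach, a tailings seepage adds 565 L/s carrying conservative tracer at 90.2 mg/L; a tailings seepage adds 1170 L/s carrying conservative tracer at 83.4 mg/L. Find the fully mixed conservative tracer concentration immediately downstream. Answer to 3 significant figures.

Mixed concentration C = ΣQC/ΣQ = (5900·0 + 565.0·90.20 + 1170·83.40) / 7635 = 148500/7635 = 19.46 mg/L.

19.5 mg/L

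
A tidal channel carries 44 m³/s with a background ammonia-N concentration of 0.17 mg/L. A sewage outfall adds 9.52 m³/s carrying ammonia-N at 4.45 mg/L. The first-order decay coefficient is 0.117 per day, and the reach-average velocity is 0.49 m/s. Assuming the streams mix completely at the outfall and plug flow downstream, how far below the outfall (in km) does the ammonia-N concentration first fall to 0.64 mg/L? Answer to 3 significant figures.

136 km

After mixing, C = (44.00·0.1700 + 9.520·4.450) / 53.52 = 49.84/53.52 = 0.9313 mg/L.
Set 0.9313·exp(−k·t) = 0.64 → t = ln(0.9313/0.64)/k = 277000 s = 76.95 h.
Distance = v·t = 0.49·277000 = 135700 m = 135.7 km.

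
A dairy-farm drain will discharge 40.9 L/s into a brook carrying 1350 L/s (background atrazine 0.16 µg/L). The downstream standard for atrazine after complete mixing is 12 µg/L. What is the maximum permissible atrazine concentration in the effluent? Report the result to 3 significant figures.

403 µg/L

At the limit, (Qr·Cr + Qe·Cₑ)/(Qr + Qe) = 12:
Cₑ = (1391·12 − 1350·0.1600) / 40.90 = 402.8 µg/L.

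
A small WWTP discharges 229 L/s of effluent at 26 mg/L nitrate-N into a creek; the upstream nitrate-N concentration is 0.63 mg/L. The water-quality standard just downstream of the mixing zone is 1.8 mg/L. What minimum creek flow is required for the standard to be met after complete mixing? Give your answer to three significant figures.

4740 L/s

Set C_mix = 1.8: (Q·0.6300 + 229.0·26.00) / (Q + 229.0) = 1.8
→ Q = 229.0·(26.00 − 1.8)/(1.8 − 0.6300) = 4737 L/s.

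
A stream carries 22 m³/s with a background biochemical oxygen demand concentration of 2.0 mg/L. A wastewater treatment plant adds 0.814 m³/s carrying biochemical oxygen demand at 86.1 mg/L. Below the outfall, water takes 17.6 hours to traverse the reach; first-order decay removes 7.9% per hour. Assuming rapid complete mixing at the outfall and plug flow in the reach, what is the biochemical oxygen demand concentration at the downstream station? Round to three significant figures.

Conservation of mass: C = (22.00·2.000 + 0.8140·86.10) / 22.81 = 114.1/22.81 = 5.001 mg/L.
7.9%/h lost → k = −ln(1 − 0.079) = 0.08230 h⁻¹.
Applying C = C₀e^(−kt): 5.001 × 0.2349 = 1.175 mg/L.

1.17 mg/L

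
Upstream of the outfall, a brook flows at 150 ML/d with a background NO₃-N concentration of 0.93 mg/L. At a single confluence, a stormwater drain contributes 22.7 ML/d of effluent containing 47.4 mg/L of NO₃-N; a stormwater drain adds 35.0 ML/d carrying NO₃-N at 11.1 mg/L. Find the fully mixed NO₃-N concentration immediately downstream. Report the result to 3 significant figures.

7.72 mg/L

After mixing, C = (150.0·0.9300 + 22.70·47.40 + 35.00·11.10) / 207.7 = 1604/207.7 = 7.723 mg/L.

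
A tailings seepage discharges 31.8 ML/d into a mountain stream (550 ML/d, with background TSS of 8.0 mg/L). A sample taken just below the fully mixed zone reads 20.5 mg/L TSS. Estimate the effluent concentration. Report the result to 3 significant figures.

Mass balance: 550.0·8.000 + 31.80·Cₑ = 581.8·20.50
→ Cₑ = (581.8·20.50 − 550.0·8.000) / 31.80 = 236.7 mg/L.

237 mg/L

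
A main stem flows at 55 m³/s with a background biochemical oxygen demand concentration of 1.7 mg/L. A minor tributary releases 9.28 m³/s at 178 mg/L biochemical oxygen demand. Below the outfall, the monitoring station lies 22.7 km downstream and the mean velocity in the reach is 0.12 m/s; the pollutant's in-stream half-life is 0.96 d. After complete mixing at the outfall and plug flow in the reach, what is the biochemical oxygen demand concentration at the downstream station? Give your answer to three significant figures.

Mass balance: C = (55.00·1.700 + 9.280·178.0) / 64.28 = 1745/64.28 = 27.15 mg/L.
Travel time t = 22.7·1000 / 0.12 = 189200 s = 52.55 h.
Half-life 0.96 d → k = ln 2 / 0.96 = 0.7220 d⁻¹.
Applying C = C₀e^(−kt): 27.15 × 0.2058 = 5.588 mg/L.

5.59 mg/L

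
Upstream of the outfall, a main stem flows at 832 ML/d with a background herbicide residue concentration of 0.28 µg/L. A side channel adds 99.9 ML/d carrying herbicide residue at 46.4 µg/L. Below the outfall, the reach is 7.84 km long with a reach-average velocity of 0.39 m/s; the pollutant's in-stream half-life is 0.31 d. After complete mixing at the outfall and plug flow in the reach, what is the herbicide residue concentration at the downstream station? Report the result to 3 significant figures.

Mixed concentration C = ΣQC/ΣQ = (832.0·0.2800 + 99.90·46.40) / 931.9 = 4868/931.9 = 5.224 µg/L.
Travel time t = 7.84·1000 / 0.39 = 20100 s = 5.584 h.
Half-life 0.31 d → k = ln 2 / 0.31 = 2.236 d⁻¹.
First-order decay: C = 5.224·exp(−k·t) = 5.224·0.5944 = 3.105 µg/L.

3.11 µg/L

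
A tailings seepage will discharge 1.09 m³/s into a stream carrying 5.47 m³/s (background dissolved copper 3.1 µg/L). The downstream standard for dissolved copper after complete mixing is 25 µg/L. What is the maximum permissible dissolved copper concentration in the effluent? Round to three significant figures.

At the limit, (Qr·Cr + Qe·Cₑ)/(Qr + Qe) = 25:
Cₑ = (6.560·25 − 5.470·3.100) / 1.090 = 134.9 µg/L.

135 µg/L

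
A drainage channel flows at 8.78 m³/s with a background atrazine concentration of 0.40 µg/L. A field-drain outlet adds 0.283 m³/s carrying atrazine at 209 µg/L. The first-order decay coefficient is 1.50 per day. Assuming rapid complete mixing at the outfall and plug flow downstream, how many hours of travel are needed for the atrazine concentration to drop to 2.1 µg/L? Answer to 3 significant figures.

Mass balance: C = (8.780·0.4000 + 0.2830·209.0) / 9.063 = 62.66/9.063 = 6.914 µg/L.
6.914·exp(−k·t) = 2.1 → t = ln(6.914/2.1)/k = 68630 s = 19.07 h.

19.1 h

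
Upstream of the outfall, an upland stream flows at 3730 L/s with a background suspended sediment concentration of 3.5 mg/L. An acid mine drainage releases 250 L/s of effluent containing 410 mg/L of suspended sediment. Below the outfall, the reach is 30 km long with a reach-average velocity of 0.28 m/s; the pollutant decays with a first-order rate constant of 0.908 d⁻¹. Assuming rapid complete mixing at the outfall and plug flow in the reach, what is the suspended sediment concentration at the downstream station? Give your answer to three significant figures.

9.42 mg/L

Flow-weighted average: C = (3730·3.500 + 250.0·410.0) / 3980 = 115600/3980 = 29.03 mg/L.
Travel time t = 30·1000 / 0.28 = 107100 s = 29.76 h.
After decay, C = 29.03 × e^(−kt) = 29.03 × 0.3243 = 9.417 mg/L.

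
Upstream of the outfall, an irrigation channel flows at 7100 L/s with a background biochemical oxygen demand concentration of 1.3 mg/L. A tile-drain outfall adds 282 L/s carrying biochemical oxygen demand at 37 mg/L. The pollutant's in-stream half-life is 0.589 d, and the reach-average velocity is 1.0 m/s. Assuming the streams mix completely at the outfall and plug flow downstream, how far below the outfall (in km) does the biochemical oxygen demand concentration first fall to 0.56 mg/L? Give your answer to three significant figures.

115 km

After mixing, C = (7100·1.300 + 282.0·37.00) / 7382 = 19660/7382 = 2.664 mg/L.
Half-life 0.589 d → k = ln 2 / 0.589 = 1.177 d⁻¹.
Set 2.664·exp(−k·t) = 0.56 → t = ln(2.664/0.56)/k = 114500 s = 31.81 h.
Distance = v·t = 1.0·114500 = 114500 m = 114.5 km.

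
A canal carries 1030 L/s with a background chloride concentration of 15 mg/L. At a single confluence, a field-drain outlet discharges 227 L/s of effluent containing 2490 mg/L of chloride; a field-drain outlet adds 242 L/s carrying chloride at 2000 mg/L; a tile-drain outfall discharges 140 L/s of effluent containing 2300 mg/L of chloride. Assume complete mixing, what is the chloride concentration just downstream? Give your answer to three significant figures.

After mixing, C = (1030·15.00 + 227.0·2490 + 242.0·2000 + 140.0·2300) / 1639 = 1387000/1639 = 846.1 mg/L.

846 mg/L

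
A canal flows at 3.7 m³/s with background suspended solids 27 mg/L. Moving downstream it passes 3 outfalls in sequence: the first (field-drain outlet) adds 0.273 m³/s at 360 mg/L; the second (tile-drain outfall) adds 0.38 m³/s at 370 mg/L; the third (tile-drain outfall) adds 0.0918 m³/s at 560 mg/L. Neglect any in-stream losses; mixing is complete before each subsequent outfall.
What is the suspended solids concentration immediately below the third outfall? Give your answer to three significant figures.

After outfall 1: Q = 3.700 + 0.2730 = 3.973 m³/s; C = (3.700·27.00 + 0.2730·360.0)/3.973 = 49.88 mg/L.
After outfall 2: Q = 3.973 + 0.3800 = 4.353 m³/s; C = (3.973·49.88 + 0.3800·370.0)/4.353 = 77.83 mg/L.
After outfall 3: Q = 4.353 + 0.09180 = 4.445 m³/s; C = (4.353·77.83 + 0.09180·560.0)/4.445 = 87.79 mg/L.

87.8 mg/L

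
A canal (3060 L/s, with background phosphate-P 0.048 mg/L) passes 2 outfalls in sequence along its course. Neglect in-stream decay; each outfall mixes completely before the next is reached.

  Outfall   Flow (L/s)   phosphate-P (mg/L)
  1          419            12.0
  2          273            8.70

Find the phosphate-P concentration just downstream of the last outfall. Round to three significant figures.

Below outfall 1: Q → 3479 L/s, C = (3060·0.04800 + 419.0·12.00)/3479 = 1.487 mg/L.
Below outfall 2: Q → 3752 L/s, C = (3479·1.487 + 273.0·8.700)/3752 = 2.012 mg/L.

2.01 mg/L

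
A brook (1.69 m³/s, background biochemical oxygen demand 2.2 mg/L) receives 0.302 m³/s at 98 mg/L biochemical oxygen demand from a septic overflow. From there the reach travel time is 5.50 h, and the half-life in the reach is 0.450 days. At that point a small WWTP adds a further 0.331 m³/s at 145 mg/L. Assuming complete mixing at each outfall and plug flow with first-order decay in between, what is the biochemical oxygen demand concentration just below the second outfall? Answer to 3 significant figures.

Flow-weighted average: C = (1.690·2.200 + 0.3020·98.00) / 1.992 = 33.31/1.992 = 16.72 mg/L; combined flow 1.992 m³/s.
Half-life 0.450 d → k = ln 2 / 0.450 = 1.540 d⁻¹.
After decay, C = 16.72 × e^(−kt) = 16.72 × 0.7026 = 11.75 mg/L.
At the second outfall, C = (1.992·11.75 + 0.3310·145.0) / (1.992 + 0.3310) = 30.74 mg/L.

30.7 mg/L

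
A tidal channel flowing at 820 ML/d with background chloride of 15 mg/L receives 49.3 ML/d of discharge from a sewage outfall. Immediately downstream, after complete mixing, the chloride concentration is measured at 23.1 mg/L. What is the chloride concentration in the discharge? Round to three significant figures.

158 mg/L

Mass balance: 820.0·15.00 + 49.30·Cₑ = 869.3·23.10
→ Cₑ = (869.3·23.10 − 820.0·15.00) / 49.30 = 157.8 mg/L.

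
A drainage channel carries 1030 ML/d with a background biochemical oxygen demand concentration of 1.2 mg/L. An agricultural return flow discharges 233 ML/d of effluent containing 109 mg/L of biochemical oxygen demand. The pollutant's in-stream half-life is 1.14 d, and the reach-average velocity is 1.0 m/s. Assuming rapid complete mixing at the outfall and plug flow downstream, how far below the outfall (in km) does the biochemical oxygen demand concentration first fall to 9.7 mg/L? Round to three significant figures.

Conservation of mass: C = (1030·1.200 + 233.0·109.0) / 1263 = 26630/1263 = 21.09 mg/L.
Half-life 1.14 d → k = ln 2 / 1.14 = 0.6080 d⁻¹.
Set 21.09·exp(−k·t) = 9.7 → t = ln(21.09/9.7)/k = 110300 s = 30.65 h.
Distance = v·t = 1.0·110300 = 110300 m = 110.3 km.

110 km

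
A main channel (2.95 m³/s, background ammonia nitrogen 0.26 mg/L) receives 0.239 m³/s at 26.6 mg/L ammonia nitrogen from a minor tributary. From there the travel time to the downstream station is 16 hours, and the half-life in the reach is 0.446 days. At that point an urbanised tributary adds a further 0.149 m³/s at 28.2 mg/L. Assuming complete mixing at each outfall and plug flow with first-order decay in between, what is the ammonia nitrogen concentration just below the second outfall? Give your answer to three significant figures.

2.02 mg/L

Conservation of mass: C = (2.950·0.2600 + 0.2390·26.60) / 3.189 = 7.124/3.189 = 2.234 mg/L; combined flow 3.189 m³/s.
Half-life 0.446 d → k = ln 2 / 0.446 = 1.554 d⁻¹.
Decay over the reach: 2.234·exp(−kt) = 2.234·0.3548 = 0.7927 mg/L.
Second outfall: C = (3.189·0.7927 + 0.1490·28.20)/3.338 = 2.016 mg/L.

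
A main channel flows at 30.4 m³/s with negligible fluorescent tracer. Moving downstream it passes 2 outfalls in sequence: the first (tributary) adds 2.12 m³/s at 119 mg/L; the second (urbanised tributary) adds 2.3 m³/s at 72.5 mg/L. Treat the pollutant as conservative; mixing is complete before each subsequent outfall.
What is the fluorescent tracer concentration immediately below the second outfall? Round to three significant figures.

Outfall 1: combined Q = 32.52 m³/s; C = (30.40·0 + 2.120·119.0)/32.52 = 7.758 mg/L.
Outfall 2: combined Q = 34.82 m³/s; C = (32.52·7.758 + 2.300·72.50)/34.82 = 12.03 mg/L.

12.0 mg/L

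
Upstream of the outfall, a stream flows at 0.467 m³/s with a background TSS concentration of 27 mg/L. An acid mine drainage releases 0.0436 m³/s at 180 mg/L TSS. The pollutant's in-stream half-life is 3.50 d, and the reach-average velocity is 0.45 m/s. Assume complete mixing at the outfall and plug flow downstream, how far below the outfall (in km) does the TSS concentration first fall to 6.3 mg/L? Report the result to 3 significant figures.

After mixing, C = (0.4670·27.00 + 0.04360·180.0) / 0.5106 = 20.46/0.5106 = 40.06 mg/L.
Half-life 3.50 d → k = ln 2 / 3.50 = 0.1980 d⁻¹.
Set 40.06·exp(−k·t) = 6.3 → t = ln(40.06/6.3)/k = 807100 s = 224.2 h.
Distance = v·t = 0.45·807100 = 363200 m = 363.2 km.

363 km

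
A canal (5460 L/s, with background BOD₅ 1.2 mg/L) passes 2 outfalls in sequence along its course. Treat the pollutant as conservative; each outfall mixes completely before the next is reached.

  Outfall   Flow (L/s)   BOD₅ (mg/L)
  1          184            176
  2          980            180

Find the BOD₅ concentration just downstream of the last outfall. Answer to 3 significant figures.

Below outfall 1: Q → 5644 L/s, C = (5460·1.200 + 184.0·176.0)/5644 = 6.899 mg/L.
Below outfall 2: Q → 6624 L/s, C = (5644·6.899 + 980.0·180.0)/6624 = 32.51 mg/L.

32.5 mg/L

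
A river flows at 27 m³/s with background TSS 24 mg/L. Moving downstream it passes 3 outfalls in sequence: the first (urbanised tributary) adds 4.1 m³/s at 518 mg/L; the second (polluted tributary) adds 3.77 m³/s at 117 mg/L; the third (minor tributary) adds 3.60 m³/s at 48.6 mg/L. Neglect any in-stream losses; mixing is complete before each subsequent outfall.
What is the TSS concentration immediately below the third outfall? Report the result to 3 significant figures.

Outfall 1: combined Q = 31.10 m³/s; C = (27.00·24.00 + 4.100·518.0)/31.10 = 89.13 mg/L.
Outfall 2: combined Q = 34.87 m³/s; C = (31.10·89.13 + 3.770·117.0)/34.87 = 92.14 mg/L.
Outfall 3: combined Q = 38.47 m³/s; C = (34.87·92.14 + 3.600·48.60)/38.47 = 88.06 mg/L.

88.1 mg/L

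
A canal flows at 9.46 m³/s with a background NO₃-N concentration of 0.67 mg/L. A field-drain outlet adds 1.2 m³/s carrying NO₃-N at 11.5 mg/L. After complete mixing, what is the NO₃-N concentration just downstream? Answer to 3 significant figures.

1.89 mg/L

Mixed concentration C = ΣQC/ΣQ = (9.460·0.6700 + 1.200·11.50) / 10.66 = 20.14/10.66 = 1.889 mg/L.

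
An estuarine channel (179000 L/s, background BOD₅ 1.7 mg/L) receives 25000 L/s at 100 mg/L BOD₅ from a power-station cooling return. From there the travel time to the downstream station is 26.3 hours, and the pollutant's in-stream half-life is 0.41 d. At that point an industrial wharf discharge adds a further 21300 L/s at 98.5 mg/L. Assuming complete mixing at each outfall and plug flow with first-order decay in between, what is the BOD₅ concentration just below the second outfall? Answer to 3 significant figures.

11.3 mg/L

Mass balance: C = (179000·1.700 + 25000·100.0) / 204000 = 2804000/204000 = 13.75 mg/L; combined flow 204000 L/s.
Half-life 0.41 d → k = ln 2 / 0.41 = 1.691 d⁻¹.
After decay, C = 13.75 × e^(−kt) = 13.75 × 0.1568 = 2.156 mg/L.
Second outfall: C = (204000·2.156 + 21300·98.50)/225300 = 11.26 mg/L.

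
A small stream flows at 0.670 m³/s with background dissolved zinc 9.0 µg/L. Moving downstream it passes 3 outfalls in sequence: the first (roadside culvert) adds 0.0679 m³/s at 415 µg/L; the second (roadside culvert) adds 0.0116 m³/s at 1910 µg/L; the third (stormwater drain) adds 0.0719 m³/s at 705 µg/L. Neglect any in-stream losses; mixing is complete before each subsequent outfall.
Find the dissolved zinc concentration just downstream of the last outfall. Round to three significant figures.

130 µg/L

After outfall 1: Q = 0.6700 + 0.06790 = 0.7379 m³/s; C = (0.6700·9.000 + 0.06790·415.0)/0.7379 = 46.36 µg/L.
After outfall 2: Q = 0.7379 + 0.01160 = 0.7495 m³/s; C = (0.7379·46.36 + 0.01160·1910)/0.7495 = 75.20 µg/L.
After outfall 3: Q = 0.7495 + 0.07190 = 0.8214 m³/s; C = (0.7495·75.20 + 0.07190·705.0)/0.8214 = 130.3 µg/L.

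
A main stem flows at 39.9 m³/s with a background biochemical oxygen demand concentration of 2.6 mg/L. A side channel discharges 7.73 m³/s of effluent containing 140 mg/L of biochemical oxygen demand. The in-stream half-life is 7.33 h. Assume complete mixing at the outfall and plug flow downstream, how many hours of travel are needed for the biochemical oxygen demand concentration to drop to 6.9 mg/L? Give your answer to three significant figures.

After mixing, C = (39.90·2.600 + 7.730·140.0) / 47.63 = 1186/47.63 = 24.90 mg/L.
Half-life 7.33 h → k = ln 2 / 7.33 = 0.09456 h⁻¹ = 2.270 d⁻¹.
24.90·exp(−k·t) = 6.9 → t = ln(24.90/6.9)/k = 48860 s = 13.57 h.

13.6 h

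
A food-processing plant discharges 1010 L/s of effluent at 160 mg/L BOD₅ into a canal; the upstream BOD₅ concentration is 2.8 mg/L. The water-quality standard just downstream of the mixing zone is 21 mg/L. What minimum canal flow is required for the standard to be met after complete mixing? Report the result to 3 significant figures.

7710 L/s

Set C_mix = 21: (Q·2.800 + 1010·160.0) / (Q + 1010) = 21
→ Q = 1010·(160.0 − 21)/(21 − 2.800) = 7714 L/s.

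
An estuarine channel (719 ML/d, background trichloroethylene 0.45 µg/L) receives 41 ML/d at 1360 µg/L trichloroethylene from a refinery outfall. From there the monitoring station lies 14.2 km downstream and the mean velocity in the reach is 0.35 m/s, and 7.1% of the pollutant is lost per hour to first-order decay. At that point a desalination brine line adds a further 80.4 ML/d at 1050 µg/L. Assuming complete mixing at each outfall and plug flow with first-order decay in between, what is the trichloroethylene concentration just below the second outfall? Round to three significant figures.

After mixing, C = (719.0·0.4500 + 41.00·1360) / 760.0 = 56080/760.0 = 73.79 µg/L; combined flow 760.0 ML/d.
Travel time t = 14.2·1000 / 0.35 = 40570 s = 11.27 h.
7.1%/h lost → k = −ln(1 − 0.071) = 0.07365 h⁻¹.
First-order decay: C = 73.79·exp(−k·t) = 73.79·0.4361 = 32.18 µg/L.
At the second outfall, C = (760.0·32.18 + 80.40·1050) / (760.0 + 80.40) = 129.6 µg/L.

130 µg/L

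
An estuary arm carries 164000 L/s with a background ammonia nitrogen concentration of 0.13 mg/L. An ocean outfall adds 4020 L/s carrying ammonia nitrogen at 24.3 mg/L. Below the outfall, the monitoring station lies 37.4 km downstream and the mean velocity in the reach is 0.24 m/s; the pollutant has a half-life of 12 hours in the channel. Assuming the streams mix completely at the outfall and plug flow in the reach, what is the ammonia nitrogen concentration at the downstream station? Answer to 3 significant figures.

0.0581 mg/L

Flow-weighted average: C = (164000·0.1300 + 4020·24.30) / 168000 = 119000/168000 = 0.7083 mg/L.
Travel time t = 37.4·1000 / 0.24 = 155800 s = 43.29 h.
Half-life 12 h → k = ln 2 / 12 = 0.05776 h⁻¹ = 1.386 d⁻¹.
After decay, C = 0.7083 × e^(−kt) = 0.7083 × 0.08206 = 0.05812 mg/L.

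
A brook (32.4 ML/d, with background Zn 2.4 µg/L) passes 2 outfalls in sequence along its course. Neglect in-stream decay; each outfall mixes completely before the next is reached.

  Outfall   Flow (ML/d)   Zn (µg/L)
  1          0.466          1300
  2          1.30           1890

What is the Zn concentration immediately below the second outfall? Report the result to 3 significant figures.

Below outfall 1: Q → 32.87 ML/d, C = (32.40·2.400 + 0.4660·1300)/32.87 = 20.80 µg/L.
Below outfall 2: Q → 34.17 ML/d, C = (32.87·20.80 + 1.300·1890)/34.17 = 91.92 µg/L.

91.9 µg/L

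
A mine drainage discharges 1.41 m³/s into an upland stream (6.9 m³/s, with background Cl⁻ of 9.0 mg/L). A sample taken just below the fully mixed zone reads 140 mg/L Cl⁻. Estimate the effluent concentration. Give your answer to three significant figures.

Mass balance: 6.900·9.000 + 1.410·Cₑ = 8.310·140.0
→ Cₑ = (8.310·140.0 − 6.900·9.000) / 1.410 = 781.1 mg/L.

781 mg/L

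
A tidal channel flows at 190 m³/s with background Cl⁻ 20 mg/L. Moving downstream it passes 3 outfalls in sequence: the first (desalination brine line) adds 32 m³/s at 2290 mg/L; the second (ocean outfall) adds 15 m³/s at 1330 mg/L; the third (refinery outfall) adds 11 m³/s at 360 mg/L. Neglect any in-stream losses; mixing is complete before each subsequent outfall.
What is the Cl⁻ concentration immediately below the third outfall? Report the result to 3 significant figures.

Below outfall 1: Q → 222.0 m³/s, C = (190.0·20.00 + 32.00·2290)/222.0 = 347.2 mg/L.
Below outfall 2: Q → 237.0 m³/s, C = (222.0·347.2 + 15.00·1330)/237.0 = 409.4 mg/L.
Below outfall 3: Q → 248.0 m³/s, C = (237.0·409.4 + 11.00·360.0)/248.0 = 407.2 mg/L.

407 mg/L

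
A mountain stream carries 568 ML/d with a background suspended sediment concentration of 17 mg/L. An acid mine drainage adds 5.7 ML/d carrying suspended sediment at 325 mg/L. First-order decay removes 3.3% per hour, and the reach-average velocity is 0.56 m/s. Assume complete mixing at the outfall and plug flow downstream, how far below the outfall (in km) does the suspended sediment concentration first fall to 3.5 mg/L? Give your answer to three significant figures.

105 km

Conservation of mass: C = (568.0·17.00 + 5.700·325.0) / 573.7 = 11510/573.7 = 20.06 mg/L.
3.3%/h lost → k = −ln(1 − 0.033) = 0.03356 h⁻¹.
Set 20.06·exp(−k·t) = 3.5 → t = ln(20.06/3.5)/k = 187300 s = 52.03 h.
Distance = v·t = 0.56·187300 = 104900 m = 104.9 km.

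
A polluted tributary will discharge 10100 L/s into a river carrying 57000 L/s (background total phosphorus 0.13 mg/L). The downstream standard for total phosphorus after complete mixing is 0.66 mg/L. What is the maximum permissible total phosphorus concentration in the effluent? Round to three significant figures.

At the limit, (Qr·Cr + Qe·Cₑ)/(Qr + Qe) = 0.66:
Cₑ = (67100·0.66 − 57000·0.1300) / 10100 = 3.651 mg/L.

3.65 mg/L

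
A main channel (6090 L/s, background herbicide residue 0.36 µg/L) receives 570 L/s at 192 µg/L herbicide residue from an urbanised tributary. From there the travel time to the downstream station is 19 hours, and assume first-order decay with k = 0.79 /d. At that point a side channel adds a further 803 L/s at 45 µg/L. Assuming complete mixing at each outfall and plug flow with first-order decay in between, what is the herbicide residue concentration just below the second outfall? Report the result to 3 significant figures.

Flow-weighted average: C = (6090·0.3600 + 570.0·192.0) / 6660 = 111600/6660 = 16.76 µg/L; combined flow 6660 L/s.
After decay, C = 16.76 × e^(−kt) = 16.76 × 0.5350 = 8.968 µg/L.
At the second outfall, C = (6660·8.968 + 803.0·45.00) / (6660 + 803.0) = 12.85 µg/L.

12.8 µg/L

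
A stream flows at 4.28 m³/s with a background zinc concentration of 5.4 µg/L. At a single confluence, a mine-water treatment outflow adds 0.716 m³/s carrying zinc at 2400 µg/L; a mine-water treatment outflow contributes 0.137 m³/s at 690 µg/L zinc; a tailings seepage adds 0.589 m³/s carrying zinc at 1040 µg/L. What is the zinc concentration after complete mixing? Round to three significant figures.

After mixing, C = (4.280·5.400 + 0.7160·2400 + 0.1370·690.0 + 0.5890·1040) / 5.722 = 2449/5.722 = 427.9 µg/L.

428 µg/L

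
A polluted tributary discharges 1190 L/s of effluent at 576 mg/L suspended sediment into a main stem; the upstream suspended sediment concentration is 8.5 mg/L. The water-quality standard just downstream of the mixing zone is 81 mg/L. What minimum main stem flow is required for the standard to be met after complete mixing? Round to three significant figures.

Set C_mix = 81: (Q·8.500 + 1190·576.0) / (Q + 1190) = 81
→ Q = 1190·(576.0 − 81)/(81 − 8.500) = 8125 L/s.

8120 L/s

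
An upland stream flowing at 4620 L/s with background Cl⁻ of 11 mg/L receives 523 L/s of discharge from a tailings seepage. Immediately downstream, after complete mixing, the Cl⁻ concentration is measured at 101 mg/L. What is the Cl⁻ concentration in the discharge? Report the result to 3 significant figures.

Mass balance: 4620·11.00 + 523.0·Cₑ = 5143·101.0
→ Cₑ = (5143·101.0 − 4620·11.00) / 523.0 = 896.0 mg/L.

896 mg/L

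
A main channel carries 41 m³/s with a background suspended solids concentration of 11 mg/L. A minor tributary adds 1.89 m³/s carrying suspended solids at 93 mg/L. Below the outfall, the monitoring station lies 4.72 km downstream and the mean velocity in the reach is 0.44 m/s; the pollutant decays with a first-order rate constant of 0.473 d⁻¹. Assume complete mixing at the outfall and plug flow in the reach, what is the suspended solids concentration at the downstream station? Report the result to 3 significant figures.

Mass balance: C = (41.00·11.00 + 1.890·93.00) / 42.89 = 626.8/42.89 = 14.61 mg/L.
Travel time t = 4.72·1000 / 0.44 = 10730 s = 2.980 h.
Applying C = C₀e^(−kt): 14.61 × 0.9430 = 13.78 mg/L.

13.8 mg/L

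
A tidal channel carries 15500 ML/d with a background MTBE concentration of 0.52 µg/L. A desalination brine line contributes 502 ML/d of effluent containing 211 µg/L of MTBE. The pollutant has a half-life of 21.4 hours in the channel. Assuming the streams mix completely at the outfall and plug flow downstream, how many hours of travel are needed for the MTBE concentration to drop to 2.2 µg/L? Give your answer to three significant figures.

After mixing, C = (15500·0.5200 + 502.0·211.0) / 16000 = 114000/16000 = 7.123 µg/L.
Half-life 21.4 h → k = ln 2 / 21.4 = 0.03239 h⁻¹ = 0.7774 d⁻¹.
7.123·exp(−k·t) = 2.2 → t = ln(7.123/2.2)/k = 130600 s = 36.27 h.

36.3 h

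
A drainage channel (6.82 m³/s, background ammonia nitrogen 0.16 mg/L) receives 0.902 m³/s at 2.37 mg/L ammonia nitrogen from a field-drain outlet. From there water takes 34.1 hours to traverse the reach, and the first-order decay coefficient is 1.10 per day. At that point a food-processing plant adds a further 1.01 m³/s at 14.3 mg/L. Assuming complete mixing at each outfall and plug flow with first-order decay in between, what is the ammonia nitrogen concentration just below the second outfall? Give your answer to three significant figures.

Mixed concentration C = ΣQC/ΣQ = (6.820·0.1600 + 0.9020·2.370) / 7.722 = 3.229/7.722 = 0.4181 mg/L; combined flow 7.722 m³/s.
Applying C = C₀e^(−kt): 0.4181 × 0.2095 = 0.08761 mg/L.
At the second outfall, C = (7.722·0.08761 + 1.010·14.30) / (7.722 + 1.010) = 1.732 mg/L.

1.73 mg/L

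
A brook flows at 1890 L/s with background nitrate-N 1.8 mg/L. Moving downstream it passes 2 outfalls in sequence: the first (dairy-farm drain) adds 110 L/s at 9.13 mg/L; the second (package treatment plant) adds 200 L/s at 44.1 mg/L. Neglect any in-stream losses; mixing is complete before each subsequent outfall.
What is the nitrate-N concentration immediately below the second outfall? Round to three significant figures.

6.01 mg/L

After outfall 1: Q = 1890 + 110.0 = 2000 L/s; C = (1890·1.800 + 110.0·9.130)/2000 = 2.203 mg/L.
After outfall 2: Q = 2000 + 200.0 = 2200 L/s; C = (2000·2.203 + 200.0·44.10)/2200 = 6.012 mg/L.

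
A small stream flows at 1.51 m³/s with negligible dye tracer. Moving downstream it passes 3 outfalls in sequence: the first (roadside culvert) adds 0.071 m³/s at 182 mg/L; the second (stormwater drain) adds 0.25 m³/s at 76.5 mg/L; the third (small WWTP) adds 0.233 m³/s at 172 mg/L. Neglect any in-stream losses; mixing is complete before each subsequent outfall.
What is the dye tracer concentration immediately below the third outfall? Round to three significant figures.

Below outfall 1: Q → 1.581 m³/s, C = (1.510·0 + 0.07100·182.0)/1.581 = 8.173 mg/L.
Below outfall 2: Q → 1.831 m³/s, C = (1.581·8.173 + 0.2500·76.50)/1.831 = 17.50 mg/L.
Below outfall 3: Q → 2.064 m³/s, C = (1.831·17.50 + 0.2330·172.0)/2.064 = 34.94 mg/L.

34.9 mg/L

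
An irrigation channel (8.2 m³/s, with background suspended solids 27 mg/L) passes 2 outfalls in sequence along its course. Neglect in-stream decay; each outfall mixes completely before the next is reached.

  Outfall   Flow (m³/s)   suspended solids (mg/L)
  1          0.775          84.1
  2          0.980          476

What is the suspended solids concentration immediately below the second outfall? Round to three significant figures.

Below outfall 1: Q → 8.975 m³/s, C = (8.200·27.00 + 0.7750·84.10)/8.975 = 31.93 mg/L.
Below outfall 2: Q → 9.955 m³/s, C = (8.975·31.93 + 0.9800·476.0)/9.955 = 75.65 mg/L.

75.6 mg/L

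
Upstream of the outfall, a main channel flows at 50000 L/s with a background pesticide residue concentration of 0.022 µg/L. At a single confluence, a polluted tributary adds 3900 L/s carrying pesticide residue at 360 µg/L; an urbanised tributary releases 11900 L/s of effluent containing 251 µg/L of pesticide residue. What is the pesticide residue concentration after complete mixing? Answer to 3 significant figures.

66.7 µg/L

After mixing, C = (50000·0.02200 + 3900·360.0 + 11900·251.0) / 65800 = 4392000/65800 = 66.75 µg/L.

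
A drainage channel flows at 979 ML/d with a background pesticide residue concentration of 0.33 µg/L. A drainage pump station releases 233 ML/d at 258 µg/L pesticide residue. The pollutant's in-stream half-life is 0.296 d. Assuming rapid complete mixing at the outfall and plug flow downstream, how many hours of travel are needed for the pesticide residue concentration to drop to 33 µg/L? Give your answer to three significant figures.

4.23 h

Conservation of mass: C = (979.0·0.3300 + 233.0·258.0) / 1212 = 60440/1212 = 49.87 µg/L.
Half-life 0.296 d → k = ln 2 / 0.296 = 2.342 d⁻¹.
49.87·exp(−k·t) = 33 → t = ln(49.87/33)/k = 15230 s = 4.231 h.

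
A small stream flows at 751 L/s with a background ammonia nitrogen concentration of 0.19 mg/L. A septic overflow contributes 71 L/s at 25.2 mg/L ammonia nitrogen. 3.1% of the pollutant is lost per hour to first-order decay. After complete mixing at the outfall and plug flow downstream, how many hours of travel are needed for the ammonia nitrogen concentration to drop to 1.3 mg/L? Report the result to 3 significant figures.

18.8 h

Mass balance: C = (751.0·0.1900 + 71.00·25.20) / 822.0 = 1932/822.0 = 2.350 mg/L.
3.1%/h lost → k = −ln(1 − 0.031) = 0.03149 h⁻¹.
2.350·exp(−k·t) = 1.3 → t = ln(2.350/1.3)/k = 67690 s = 18.80 h.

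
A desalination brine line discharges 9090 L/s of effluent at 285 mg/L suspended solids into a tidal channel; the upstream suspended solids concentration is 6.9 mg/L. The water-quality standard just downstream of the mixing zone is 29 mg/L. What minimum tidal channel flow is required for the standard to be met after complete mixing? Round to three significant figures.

Set C_mix = 29: (Q·6.900 + 9090·285.0) / (Q + 9090) = 29
→ Q = 9090·(285.0 − 29)/(29 − 6.900) = 105300 L/s.

105000 L/s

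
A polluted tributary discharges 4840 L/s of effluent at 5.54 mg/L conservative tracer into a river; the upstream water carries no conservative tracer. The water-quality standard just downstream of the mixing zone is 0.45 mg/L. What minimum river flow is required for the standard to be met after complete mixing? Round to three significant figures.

54700 L/s

Set C_mix = 0.45: (Q·0 + 4840·5.540) / (Q + 4840) = 0.45
→ Q = 4840·(5.540 − 0.45)/(0.45 − 0) = 54750 L/s.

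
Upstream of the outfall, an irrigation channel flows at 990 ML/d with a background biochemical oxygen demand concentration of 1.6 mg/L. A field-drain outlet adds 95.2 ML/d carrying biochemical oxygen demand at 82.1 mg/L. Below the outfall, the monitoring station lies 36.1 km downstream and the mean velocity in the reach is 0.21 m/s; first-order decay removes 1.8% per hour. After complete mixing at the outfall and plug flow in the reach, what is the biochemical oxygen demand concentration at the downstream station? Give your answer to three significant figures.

Mass balance: C = (990.0·1.600 + 95.20·82.10) / 1085 = 9400/1085 = 8.662 mg/L.
Travel time t = 36.1·1000 / 0.21 = 171900 s = 47.75 h.
1.8%/h lost → k = −ln(1 − 0.018) = 0.01816 h⁻¹.
Decay over the reach: 8.662·exp(−kt) = 8.662·0.4201 = 3.639 mg/L.

3.64 mg/L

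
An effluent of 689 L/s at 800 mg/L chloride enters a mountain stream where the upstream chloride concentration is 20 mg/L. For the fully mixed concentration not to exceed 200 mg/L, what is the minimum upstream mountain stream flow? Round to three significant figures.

2300 L/s

Set C_mix = 200: (Q·20.00 + 689.0·800.0) / (Q + 689.0) = 200
→ Q = 689.0·(800.0 − 200)/(200 − 20.00) = 2297 L/s.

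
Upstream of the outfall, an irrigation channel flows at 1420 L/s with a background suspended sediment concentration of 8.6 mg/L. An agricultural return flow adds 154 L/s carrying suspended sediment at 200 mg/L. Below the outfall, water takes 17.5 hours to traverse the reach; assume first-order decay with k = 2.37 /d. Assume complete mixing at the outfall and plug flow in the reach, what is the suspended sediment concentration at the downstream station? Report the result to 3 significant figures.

4.85 mg/L

Flow-weighted average: C = (1420·8.600 + 154.0·200.0) / 1574 = 43010/1574 = 27.33 mg/L.
Applying C = C₀e^(−kt): 27.33 × 0.1776 = 4.854 mg/L.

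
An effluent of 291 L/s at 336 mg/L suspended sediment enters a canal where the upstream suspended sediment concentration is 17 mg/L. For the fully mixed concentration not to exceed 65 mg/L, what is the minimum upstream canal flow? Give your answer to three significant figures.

1640 L/s

Set C_mix = 65: (Q·17.00 + 291.0·336.0) / (Q + 291.0) = 65
→ Q = 291.0·(336.0 − 65)/(65 − 17.00) = 1643 L/s.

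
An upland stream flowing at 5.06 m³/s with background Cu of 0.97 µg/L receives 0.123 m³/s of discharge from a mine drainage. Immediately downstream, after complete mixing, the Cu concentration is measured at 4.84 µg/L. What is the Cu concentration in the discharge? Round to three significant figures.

164 µg/L

Mass balance: 5.060·0.9700 + 0.1230·Cₑ = 5.183·4.840
→ Cₑ = (5.183·4.840 − 5.060·0.9700) / 0.1230 = 164.0 µg/L.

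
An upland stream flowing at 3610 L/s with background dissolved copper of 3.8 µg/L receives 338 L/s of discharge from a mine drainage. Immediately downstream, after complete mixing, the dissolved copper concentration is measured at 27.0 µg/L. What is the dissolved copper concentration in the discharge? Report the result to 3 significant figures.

275 µg/L

Mass balance: 3610·3.800 + 338.0·Cₑ = 3948·27.00
→ Cₑ = (3948·27.00 − 3610·3.800) / 338.0 = 274.8 µg/L.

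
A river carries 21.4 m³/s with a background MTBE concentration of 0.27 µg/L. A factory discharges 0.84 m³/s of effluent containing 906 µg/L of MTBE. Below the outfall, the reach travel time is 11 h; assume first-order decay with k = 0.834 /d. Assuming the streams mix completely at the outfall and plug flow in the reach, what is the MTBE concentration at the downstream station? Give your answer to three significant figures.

23.5 µg/L

Mass balance: C = (21.40·0.2700 + 0.8400·906.0) / 22.24 = 766.8/22.24 = 34.48 µg/L.
Decay over the reach: 34.48·exp(−kt) = 34.48·0.6823 = 23.53 µg/L.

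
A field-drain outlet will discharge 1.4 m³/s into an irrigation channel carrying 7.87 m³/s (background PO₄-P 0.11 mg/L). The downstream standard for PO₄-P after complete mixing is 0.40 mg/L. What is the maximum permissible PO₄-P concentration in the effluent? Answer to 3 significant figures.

At the limit, (Qr·Cr + Qe·Cₑ)/(Qr + Qe) = 0.40:
Cₑ = (9.270·0.40 − 7.870·0.1100) / 1.400 = 2.030 mg/L.

2.03 mg/L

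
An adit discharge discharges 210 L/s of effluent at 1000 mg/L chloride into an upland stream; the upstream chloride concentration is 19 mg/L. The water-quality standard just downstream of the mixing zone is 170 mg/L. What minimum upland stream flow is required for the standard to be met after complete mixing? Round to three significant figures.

1150 L/s

Set C_mix = 170: (Q·19.00 + 210.0·1000) / (Q + 210.0) = 170
→ Q = 210.0·(1000 − 170)/(170 − 19.00) = 1154 L/s.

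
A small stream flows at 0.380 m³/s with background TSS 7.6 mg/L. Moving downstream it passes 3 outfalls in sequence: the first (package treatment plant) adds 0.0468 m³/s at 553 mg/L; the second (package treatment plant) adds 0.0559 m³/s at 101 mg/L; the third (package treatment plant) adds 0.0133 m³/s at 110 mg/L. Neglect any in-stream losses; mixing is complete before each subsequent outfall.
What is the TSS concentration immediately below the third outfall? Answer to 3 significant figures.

72.3 mg/L

Outfall 1: combined Q = 0.4268 m³/s; C = (0.3800·7.600 + 0.04680·553.0)/0.4268 = 67.40 mg/L.
Outfall 2: combined Q = 0.4827 m³/s; C = (0.4268·67.40 + 0.05590·101.0)/0.4827 = 71.30 mg/L.
Outfall 3: combined Q = 0.4960 m³/s; C = (0.4827·71.30 + 0.01330·110.0)/0.4960 = 72.33 mg/L.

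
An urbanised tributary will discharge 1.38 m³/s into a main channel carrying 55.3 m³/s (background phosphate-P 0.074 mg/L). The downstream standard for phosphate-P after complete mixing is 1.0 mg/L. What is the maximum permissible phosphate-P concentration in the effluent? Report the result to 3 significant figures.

At the limit, (Qr·Cr + Qe·Cₑ)/(Qr + Qe) = 1.0:
Cₑ = (56.68·1.0 − 55.30·0.07400) / 1.380 = 38.11 mg/L.

38.1 mg/L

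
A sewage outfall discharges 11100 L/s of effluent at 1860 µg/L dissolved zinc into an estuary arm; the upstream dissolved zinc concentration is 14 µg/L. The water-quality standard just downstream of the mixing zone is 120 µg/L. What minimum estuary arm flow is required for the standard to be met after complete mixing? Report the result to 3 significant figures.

182000 L/s

Set C_mix = 120: (Q·14.00 + 11100·1860) / (Q + 11100) = 120
→ Q = 11100·(1860 − 120)/(120 − 14.00) = 182200 L/s.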